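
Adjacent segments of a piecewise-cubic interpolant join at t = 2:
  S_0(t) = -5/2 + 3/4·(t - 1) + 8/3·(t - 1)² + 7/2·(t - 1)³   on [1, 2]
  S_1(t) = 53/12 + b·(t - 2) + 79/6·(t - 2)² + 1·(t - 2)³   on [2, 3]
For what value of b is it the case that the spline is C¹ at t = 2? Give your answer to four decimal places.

S_0'(t) = 3/4 + 16/3·(t - 1) + 21/2·(t - 1)², so S_0'(2) = 199/12. On the right, S_1'(2) = b, so b = 199/12.

16.5833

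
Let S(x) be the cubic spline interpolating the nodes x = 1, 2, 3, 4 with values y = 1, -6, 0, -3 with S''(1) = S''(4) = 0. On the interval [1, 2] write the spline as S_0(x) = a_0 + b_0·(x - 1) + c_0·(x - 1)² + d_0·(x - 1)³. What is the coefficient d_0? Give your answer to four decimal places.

Let M_i = S''(x_i). Step sizes h_i = 1, 1, 1; slopes of the chords Δ_i = (y_(i+1) - y_i)/h_i = -7, 6, -3.
  1·M_0 + 4·M_1 + 1·M_2 = 6(Δ_1 - Δ_0) = 78
  1·M_1 + 4·M_2 + 1·M_3 = 6(Δ_2 - Δ_1) = -54
Natural end conditions: M_0 = M_3 = 0.
Solving: M_0 = 0, M_1 = 122/5, M_2 = -98/5, M_3 = 0.
On [1, 2], with S_0(x) = a_0 + b_0·(x - 1) + c_0·(x - 1)² + d_0·(x - 1)³: c_0 = M_0/2 = 0, d_0 = (M_1 - M_0)/(6h_0) = 61/15, b_0 = Δ_0 - h_0(2M_0 + M_1)/6 = -166/15.

4.0667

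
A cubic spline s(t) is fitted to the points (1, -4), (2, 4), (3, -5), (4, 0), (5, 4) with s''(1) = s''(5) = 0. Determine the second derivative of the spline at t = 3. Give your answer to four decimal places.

31.7143

Let M_i = s''(x_i). Step sizes h_i = 1, 1, 1, 1; slopes of the chords Δ_i = (y_(i+1) - y_i)/h_i = 8, -9, 5, 4.
  1·M_0 + 4·M_1 + 1·M_2 = 6(Δ_1 - Δ_0) = -102
  1·M_1 + 4·M_2 + 1·M_3 = 6(Δ_2 - Δ_1) = 84
  1·M_2 + 4·M_3 + 1·M_4 = 6(Δ_3 - Δ_2) = -6
Natural end conditions: M_0 = M_4 = 0.
Forward elimination and back-substitution give M_0 = 0, M_1 = -234/7, M_2 = 222/7, M_3 = -66/7, M_4 = 0.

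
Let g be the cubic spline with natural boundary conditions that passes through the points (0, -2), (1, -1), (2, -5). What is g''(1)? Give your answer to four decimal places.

-7.5000

With M_i denoting the second derivative at x_i, h_i = 1, 1, and Δ_i = (y_(i+1) − y_i)/h_i = 1, -4:
  1·M_0 + 4·M_1 + 1·M_2 = 6(Δ_1 - Δ_0) = -30
Natural end conditions: M_0 = M_2 = 0.
Hence M_0 = 0, M_1 = -15/2, M_2 = 0.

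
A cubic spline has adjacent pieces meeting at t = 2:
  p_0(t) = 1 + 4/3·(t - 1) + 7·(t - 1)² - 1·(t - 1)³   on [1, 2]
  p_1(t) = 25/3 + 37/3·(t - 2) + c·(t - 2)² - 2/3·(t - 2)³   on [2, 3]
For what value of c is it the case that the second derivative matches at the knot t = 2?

p_0''(t) = 14 - 6·(t - 1), so p_0''(2) = 8. On the right, p_1''(2) = 2c, so c = 4.

4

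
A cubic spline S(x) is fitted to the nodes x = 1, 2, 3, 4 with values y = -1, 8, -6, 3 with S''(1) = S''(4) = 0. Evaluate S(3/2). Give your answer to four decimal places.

6.3750

Let m_i = S''(x_i). Step sizes h_i = 1, 1, 1; slopes of the chords Δ_i = (y_(i+1) - y_i)/h_i = 9, -14, 9.
  1·m_0 + 4·m_1 + 1·m_2 = 6(Δ_1 - Δ_0) = -138
  1·m_1 + 4·m_2 + 1·m_3 = 6(Δ_2 - Δ_1) = 138
Natural end conditions: m_0 = m_3 = 0.
Hence m_0 = 0, m_1 = -46, m_2 = 46, m_3 = 0.
On [1, 2], S(x) = -1 + 50/3·(x - 1) + 0·(x - 1)² - 23/3·(x - 1)³.
With (x - 1) = 1/2: S(3/2) = 51/8.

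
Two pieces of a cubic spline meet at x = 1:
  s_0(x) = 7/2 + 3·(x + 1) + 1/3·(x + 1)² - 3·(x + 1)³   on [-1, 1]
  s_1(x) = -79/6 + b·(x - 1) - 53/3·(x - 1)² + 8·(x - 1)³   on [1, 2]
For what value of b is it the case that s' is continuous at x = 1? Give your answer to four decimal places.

-31.6667

s_0'(x) = 3 + 2/3·(x + 1) - 9·(x + 1)², so s_0'(1) = -95/3. On the right, s_1'(1) = b, so b = -95/3.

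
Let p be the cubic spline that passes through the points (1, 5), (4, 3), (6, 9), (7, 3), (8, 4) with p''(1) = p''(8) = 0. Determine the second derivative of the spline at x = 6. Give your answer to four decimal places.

-12.8785

Write M_i for p''(x_i). With h_i = 3, 2, 1, 1 and divided differences Δ_i = -2/3, 3, -6, 1, the continuity of p' gives the tridiagonal system
  3·M_0 + 10·M_1 + 2·M_2 = 6(Δ_1 - Δ_0) = 22
  2·M_1 + 6·M_2 + 1·M_3 = 6(Δ_2 - Δ_1) = -54
  1·M_2 + 4·M_3 + 1·M_4 = 6(Δ_3 - Δ_2) = 42
Natural end conditions: M_0 = M_4 = 0.
Forward elimination and back-substitution give M_0 = 0, M_1 = 511/107, M_2 = -1378/107, M_3 = 1468/107, M_4 = 0.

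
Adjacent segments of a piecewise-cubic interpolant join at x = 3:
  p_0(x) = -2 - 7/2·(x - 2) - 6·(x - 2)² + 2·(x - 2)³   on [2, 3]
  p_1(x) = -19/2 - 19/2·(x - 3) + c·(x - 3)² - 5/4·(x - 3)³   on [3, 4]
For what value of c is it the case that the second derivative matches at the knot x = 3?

0

p_0''(x) = -12 + 12·(x - 2), so p_0''(3) = 0. On the right, p_1''(3) = 2c, so c = 0.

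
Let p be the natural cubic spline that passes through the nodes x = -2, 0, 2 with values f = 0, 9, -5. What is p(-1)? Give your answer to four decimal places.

6.6563

With M_i denoting the second derivative at x_i, h_i = 2, 2, and Δ_i = (y_(i+1) − y_i)/h_i = 9/2, -7:
  2·M_0 + 8·M_1 + 2·M_2 = 6(Δ_1 - Δ_0) = -69
Natural end conditions: M_0 = M_2 = 0.
Forward elimination and back-substitution give M_0 = 0, M_1 = -69/8, M_2 = 0.
On [-2, 0], p(x) = 0 + 59/8·(x + 2) + 0·(x + 2)² - 23/32·(x + 2)³.
With (x + 2) = 1: p(-1) = 213/32.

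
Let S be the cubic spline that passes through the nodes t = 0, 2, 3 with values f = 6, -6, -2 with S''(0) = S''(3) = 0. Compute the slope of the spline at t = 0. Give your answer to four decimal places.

-9.3333

Put m_i = S'' at the i-th knot. Here h = (2, 1) and Δ = (-6, 4), so the interior equations h_(i-1)·m_(i-1) + 2(h_(i-1)+h_i)·m_i + h_i·m_(i+1) = 6(Δ_i − Δ_(i-1)) read
  2·m_0 + 6·m_1 + 1·m_2 = 6(Δ_1 - Δ_0) = 60
Natural end conditions: m_0 = m_2 = 0.
Forward elimination and back-substitution give m_0 = 0, m_1 = 10, m_2 = 0.
On [0, 2], S'(t) = b_0 + 2c_0·t + 3d_0·t² with b_0 = Δ_0 - h_0(2m_0 + m_1)/6 = -28/3, c_0 = m_0/2 = 0, d_0 = (m_1 - m_0)/(6h_0) = 5/6. So S'(0) = -28/3.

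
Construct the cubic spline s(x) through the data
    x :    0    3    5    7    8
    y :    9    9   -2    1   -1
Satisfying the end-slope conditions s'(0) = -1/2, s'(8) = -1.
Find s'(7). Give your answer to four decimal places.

Let M_i = s''(x_i). Step sizes h_i = 3, 2, 2, 1; slopes of the chords Δ_i = (y_(i+1) - y_i)/h_i = 0, -11/2, 3/2, -2.
  3·M_0 + 10·M_1 + 2·M_2 = 6(Δ_1 - Δ_0) = -33
  2·M_1 + 8·M_2 + 2·M_3 = 6(Δ_2 - Δ_1) = 42
  2·M_2 + 6·M_3 + 1·M_4 = 6(Δ_3 - Δ_2) = -21
Clamped end conditions give two more equations: 2h_0·M_0 + h_0·M_1 = 6(Δ_0 - s'(0)) = 3 and h_3·M_3 + 2h_3·M_4 = 6(s'(8) - Δ_3) = 6.
Solving: M_0 = 188/53, M_1 = -323/53, M_2 = 917/106, M_3 = -398/53, M_4 = 358/53.
On [7, 8], s'(x) = b_3 + 2c_3·(x - 7) + 3d_3·(x - 7)² with b_3 = Δ_3 - h_3(2M_3 + M_4)/6 = -33/53, c_3 = M_3/2 = -199/53, d_3 = (M_4 - M_3)/(6h_3) = 126/53. So s'(7) = -33/53.

-0.6226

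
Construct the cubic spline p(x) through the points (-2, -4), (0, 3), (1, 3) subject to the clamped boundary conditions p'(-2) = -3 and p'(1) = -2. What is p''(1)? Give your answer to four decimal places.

With σ_i denoting the second derivative at x_i, h_i = 2, 1, and Δ_i = (y_(i+1) − y_i)/h_i = 7/2, 0:
  2·σ_0 + 6·σ_1 + 1·σ_2 = 6(Δ_1 - Δ_0) = -21
Clamped end conditions give two more equations: 2h_0·σ_0 + h_0·σ_1 = 6(Δ_0 - p'(-2)) = 39 and h_1·σ_1 + 2h_1·σ_2 = 6(p'(1) - Δ_1) = -12.
Solving: σ_0 = 163/12, σ_1 = -23/3, σ_2 = -13/6.

-2.1667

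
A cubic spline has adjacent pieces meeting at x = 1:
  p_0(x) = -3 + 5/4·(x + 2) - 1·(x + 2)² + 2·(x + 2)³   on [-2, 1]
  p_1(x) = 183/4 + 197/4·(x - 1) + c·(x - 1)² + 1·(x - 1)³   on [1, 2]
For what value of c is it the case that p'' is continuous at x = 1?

17

p_0''(x) = -2 + 12·(x + 2), so p_0''(1) = 34. On the right, p_1''(1) = 2c, so c = 17.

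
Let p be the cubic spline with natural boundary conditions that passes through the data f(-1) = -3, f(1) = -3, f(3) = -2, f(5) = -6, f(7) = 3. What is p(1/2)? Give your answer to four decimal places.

Put M_i = p'' at the i-th knot. Here h = (2, 2, 2, 2) and Δ = (0, 1/2, -2, 9/2), so the interior equations h_(i-1)·M_(i-1) + 2(h_(i-1)+h_i)·M_i + h_i·M_(i+1) = 6(Δ_i − Δ_(i-1)) read
  2·M_0 + 8·M_1 + 2·M_2 = 6(Δ_1 - Δ_0) = 3
  2·M_1 + 8·M_2 + 2·M_3 = 6(Δ_2 - Δ_1) = -15
  2·M_2 + 8·M_3 + 2·M_4 = 6(Δ_3 - Δ_2) = 39
Natural end conditions: M_0 = M_4 = 0.
Hence M_0 = 0, M_1 = 9/7, M_2 = -51/14, M_3 = 81/14, M_4 = 0.
On [-1, 1], p(x) = -3 - 3/7·(x + 1) + 0·(x + 1)² + 3/28·(x + 1)³.
With (x + 1) = 3/2: p(1/2) = -105/32.

-3.2813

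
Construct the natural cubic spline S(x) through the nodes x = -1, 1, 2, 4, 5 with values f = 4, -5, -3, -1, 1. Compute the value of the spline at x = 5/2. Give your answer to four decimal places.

-2.1885

With σ_i denoting the second derivative at x_i, h_i = 2, 1, 2, 1, and Δ_i = (y_(i+1) − y_i)/h_i = -9/2, 2, 1, 2:
  2·σ_0 + 6·σ_1 + 1·σ_2 = 6(Δ_1 - Δ_0) = 39
  1·σ_1 + 6·σ_2 + 2·σ_3 = 6(Δ_2 - Δ_1) = -6
  2·σ_2 + 6·σ_3 + 1·σ_4 = 6(Δ_3 - Δ_2) = 6
Natural end conditions: σ_0 = σ_4 = 0.
Hence σ_0 = 0, σ_1 = 216/31, σ_2 = -87/31, σ_3 = 60/31, σ_4 = 0.
On [2, 4], S(x) = -3 + 69/31·(x - 2) - 87/62·(x - 2)² + 49/124·(x - 2)³.
With (x - 2) = 1/2: S(5/2) = -2171/992.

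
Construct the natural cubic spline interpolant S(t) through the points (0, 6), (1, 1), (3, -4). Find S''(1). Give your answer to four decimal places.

Write σ_i for S''(x_i). With h_i = 1, 2 and divided differences Δ_i = -5, -5/2, the continuity of S' gives the tridiagonal system
  1·σ_0 + 6·σ_1 + 2·σ_2 = 6(Δ_1 - Δ_0) = 15
Natural end conditions: σ_0 = σ_2 = 0.
Solving the tridiagonal system: σ_0 = 0, σ_1 = 5/2, σ_2 = 0.

2.5000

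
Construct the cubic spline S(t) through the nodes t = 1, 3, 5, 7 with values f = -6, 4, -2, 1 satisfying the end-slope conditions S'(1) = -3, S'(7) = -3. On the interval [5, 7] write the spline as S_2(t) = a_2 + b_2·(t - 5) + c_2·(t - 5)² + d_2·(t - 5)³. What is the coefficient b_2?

Write m_i for S''(x_i). With h_i = 2, 2, 2 and divided differences Δ_i = 5, -3, 3/2, the continuity of S' gives the tridiagonal system
  2·m_0 + 8·m_1 + 2·m_2 = 6(Δ_1 - Δ_0) = -48
  2·m_1 + 8·m_2 + 2·m_3 = 6(Δ_2 - Δ_1) = 27
Clamped end conditions give two more equations: 2h_0·m_0 + h_0·m_1 = 6(Δ_0 - S'(1)) = 48 and h_2·m_2 + 2h_2·m_3 = 6(S'(7) - Δ_2) = -27.
Forward elimination and back-substitution give m_0 = 37/2, m_1 = -13, m_2 = 19/2, m_3 = -23/2.
On [5, 7], with S_2(t) = a_2 + b_2·(t - 5) + c_2·(t - 5)² + d_2·(t - 5)³: c_2 = m_2/2 = 19/4, d_2 = (m_3 - m_2)/(6h_2) = -7/4, b_2 = Δ_2 - h_2(2m_2 + m_3)/6 = -1.

-1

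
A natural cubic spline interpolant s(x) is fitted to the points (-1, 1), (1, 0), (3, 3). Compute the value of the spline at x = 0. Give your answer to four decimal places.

Let σ_i = s''(x_i). Step sizes h_i = 2, 2; slopes of the chords Δ_i = (y_(i+1) - y_i)/h_i = -1/2, 3/2.
  2·σ_0 + 8·σ_1 + 2·σ_2 = 6(Δ_1 - Δ_0) = 12
Natural end conditions: σ_0 = σ_2 = 0.
Hence σ_0 = 0, σ_1 = 3/2, σ_2 = 0.
On [-1, 1], s(x) = 1 - 1·(x + 1) + 0·(x + 1)² + 1/8·(x + 1)³.
With (x + 1) = 1: s(0) = 1/8.

0.1250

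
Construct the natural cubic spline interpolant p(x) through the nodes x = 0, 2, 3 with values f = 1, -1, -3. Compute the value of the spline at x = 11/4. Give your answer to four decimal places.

-2.4609

With σ_i denoting the second derivative at x_i, h_i = 2, 1, and Δ_i = (y_(i+1) − y_i)/h_i = -1, -2:
  2·σ_0 + 6·σ_1 + 1·σ_2 = 6(Δ_1 - Δ_0) = -6
Natural end conditions: σ_0 = σ_2 = 0.
Forward elimination and back-substitution give σ_0 = 0, σ_1 = -1, σ_2 = 0.
On [2, 3], p(x) = -1 - 5/3·(x - 2) - 1/2·(x - 2)² + 1/6·(x - 2)³.
With (x - 2) = 3/4: p(11/4) = -315/128.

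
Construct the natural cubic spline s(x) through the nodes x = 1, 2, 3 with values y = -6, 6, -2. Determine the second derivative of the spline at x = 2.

-30

Write M_i for s''(x_i). With h_i = 1, 1 and divided differences Δ_i = 12, -8, the continuity of s' gives the tridiagonal system
  1·M_0 + 4·M_1 + 1·M_2 = 6(Δ_1 - Δ_0) = -120
Natural end conditions: M_0 = M_2 = 0.
Solving: M_0 = 0, M_1 = -30, M_2 = 0.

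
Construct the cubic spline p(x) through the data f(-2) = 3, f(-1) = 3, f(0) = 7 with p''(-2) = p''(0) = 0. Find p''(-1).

6

Let σ_i = p''(x_i). Step sizes h_i = 1, 1; slopes of the chords Δ_i = (y_(i+1) - y_i)/h_i = 0, 4.
  1·σ_0 + 4·σ_1 + 1·σ_2 = 6(Δ_1 - Δ_0) = 24
Natural end conditions: σ_0 = σ_2 = 0.
Solving the tridiagonal system: σ_0 = 0, σ_1 = 6, σ_2 = 0.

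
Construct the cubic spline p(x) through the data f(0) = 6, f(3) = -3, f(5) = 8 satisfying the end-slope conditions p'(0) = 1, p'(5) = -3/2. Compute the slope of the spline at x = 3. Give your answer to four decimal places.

With M_i denoting the second derivative at x_i, h_i = 3, 2, and Δ_i = (y_(i+1) − y_i)/h_i = -3, 11/2:
  3·M_0 + 10·M_1 + 2·M_2 = 6(Δ_1 - Δ_0) = 51
Clamped end conditions give two more equations: 2h_0·M_0 + h_0·M_1 = 6(Δ_0 - p'(0)) = -24 and h_1·M_1 + 2h_1·M_2 = 6(p'(5) - Δ_1) = -42.
Forward elimination and back-substitution give M_0 = -48/5, M_1 = 56/5, M_2 = -161/10.
On [3, 5], p'(x) = b_1 + 2c_1·(x - 3) + 3d_1·(x - 3)² with b_1 = Δ_1 - h_1(2M_1 + M_2)/6 = 17/5, c_1 = M_1/2 = 28/5, d_1 = (M_2 - M_1)/(6h_1) = -91/40. So p'(3) = 17/5.

3.4000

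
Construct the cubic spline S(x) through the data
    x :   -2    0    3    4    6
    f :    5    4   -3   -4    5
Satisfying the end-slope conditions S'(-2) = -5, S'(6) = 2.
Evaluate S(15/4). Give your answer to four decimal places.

-4.2263

Let M_i = S''(x_i). Step sizes h_i = 2, 3, 1, 2; slopes of the chords Δ_i = (y_(i+1) - y_i)/h_i = -1/2, -7/3, -1, 9/2.
  2·M_0 + 10·M_1 + 3·M_2 = 6(Δ_1 - Δ_0) = -11
  3·M_1 + 8·M_2 + 1·M_3 = 6(Δ_2 - Δ_1) = 8
  1·M_2 + 6·M_3 + 2·M_4 = 6(Δ_3 - Δ_2) = 33
Clamped end conditions give two more equations: 2h_0·M_0 + h_0·M_1 = 6(Δ_0 - S'(-2)) = 27 and h_3·M_3 + 2h_3·M_4 = 6(S'(6) - Δ_3) = -15.
Solving: M_0 = 565/68, M_1 = -53/17, M_2 = 121/102, M_3 = 401/51, M_4 = -1567/204.
On [3, 4], S(x) = -3 - 46/17·(x - 3) + 121/204·(x - 3)² + 227/204·(x - 3)³.
With (x - 3) = 3/4: S(15/4) = -18393/4352.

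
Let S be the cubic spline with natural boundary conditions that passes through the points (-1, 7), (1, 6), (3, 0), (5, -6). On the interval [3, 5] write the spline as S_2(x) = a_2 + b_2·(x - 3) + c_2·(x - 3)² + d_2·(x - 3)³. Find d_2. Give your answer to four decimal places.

-0.0417

With M_i denoting the second derivative at x_i, h_i = 2, 2, 2, and Δ_i = (y_(i+1) − y_i)/h_i = -1/2, -3, -3:
  2·M_0 + 8·M_1 + 2·M_2 = 6(Δ_1 - Δ_0) = -15
  2·M_1 + 8·M_2 + 2·M_3 = 6(Δ_2 - Δ_1) = 0
Natural end conditions: M_0 = M_3 = 0.
Solving the tridiagonal system: M_0 = 0, M_1 = -2, M_2 = 1/2, M_3 = 0.
On [3, 5], with S_2(x) = a_2 + b_2·(x - 3) + c_2·(x - 3)² + d_2·(x - 3)³: c_2 = M_2/2 = 1/4, d_2 = (M_3 - M_2)/(6h_2) = -1/24, b_2 = Δ_2 - h_2(2M_2 + M_3)/6 = -10/3.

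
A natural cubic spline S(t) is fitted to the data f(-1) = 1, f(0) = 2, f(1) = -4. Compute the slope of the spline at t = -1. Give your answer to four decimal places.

2.7500

With m_i denoting the second derivative at x_i, h_i = 1, 1, and Δ_i = (y_(i+1) − y_i)/h_i = 1, -6:
  1·m_0 + 4·m_1 + 1·m_2 = 6(Δ_1 - Δ_0) = -42
Natural end conditions: m_0 = m_2 = 0.
Solving the tridiagonal system: m_0 = 0, m_1 = -21/2, m_2 = 0.
On [-1, 0], S'(t) = b_0 + 2c_0·(t + 1) + 3d_0·(t + 1)² with b_0 = Δ_0 - h_0(2m_0 + m_1)/6 = 11/4, c_0 = m_0/2 = 0, d_0 = (m_1 - m_0)/(6h_0) = -7/4. So S'(-1) = 11/4.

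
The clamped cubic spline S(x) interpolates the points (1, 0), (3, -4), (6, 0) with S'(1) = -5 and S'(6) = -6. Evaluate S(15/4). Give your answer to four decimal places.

-1.8141

Write m_i for S''(x_i). With h_i = 2, 3 and divided differences Δ_i = -2, 4/3, the continuity of S' gives the tridiagonal system
  2·m_0 + 10·m_1 + 3·m_2 = 6(Δ_1 - Δ_0) = 20
Clamped end conditions give two more equations: 2h_0·m_0 + h_0·m_1 = 6(Δ_0 - S'(1)) = 18 and h_1·m_1 + 2h_1·m_2 = 6(S'(6) - Δ_1) = -44.
Solving: m_0 = 23/10, m_1 = 22/5, m_2 = -143/15.
On [3, 6], S(x) = -4 + 17/10·(x - 3) + 11/5·(x - 3)² - 209/270·(x - 3)³.
With (x - 3) = 3/4: S(15/4) = -1161/640.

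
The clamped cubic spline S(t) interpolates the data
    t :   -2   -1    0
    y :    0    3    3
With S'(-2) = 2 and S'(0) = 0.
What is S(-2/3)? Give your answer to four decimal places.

3.2593

Let m_i = S''(x_i). Step sizes h_i = 1, 1; slopes of the chords Δ_i = (y_(i+1) - y_i)/h_i = 3, 0.
  1·m_0 + 4·m_1 + 1·m_2 = 6(Δ_1 - Δ_0) = -18
Clamped end conditions give two more equations: 2h_0·m_0 + h_0·m_1 = 6(Δ_0 - S'(-2)) = 6 and h_1·m_1 + 2h_1·m_2 = 6(S'(0) - Δ_1) = 0.
Solving the tridiagonal system: m_0 = 13/2, m_1 = -7, m_2 = 7/2.
On [-1, 0], S(t) = 3 + 7/4·(t + 1) - 7/2·(t + 1)² + 7/4·(t + 1)³.
With (t + 1) = 1/3: S(-2/3) = 88/27.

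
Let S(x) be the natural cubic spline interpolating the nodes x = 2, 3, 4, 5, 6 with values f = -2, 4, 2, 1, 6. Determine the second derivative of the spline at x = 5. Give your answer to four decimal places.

With m_i denoting the second derivative at x_i, h_i = 1, 1, 1, 1, and Δ_i = (y_(i+1) − y_i)/h_i = 6, -2, -1, 5:
  1·m_0 + 4·m_1 + 1·m_2 = 6(Δ_1 - Δ_0) = -48
  1·m_1 + 4·m_2 + 1·m_3 = 6(Δ_2 - Δ_1) = 6
  1·m_2 + 4·m_3 + 1·m_4 = 6(Δ_3 - Δ_2) = 36
Natural end conditions: m_0 = m_4 = 0.
Solving: m_0 = 0, m_1 = -177/14, m_2 = 18/7, m_3 = 117/14, m_4 = 0.

8.3571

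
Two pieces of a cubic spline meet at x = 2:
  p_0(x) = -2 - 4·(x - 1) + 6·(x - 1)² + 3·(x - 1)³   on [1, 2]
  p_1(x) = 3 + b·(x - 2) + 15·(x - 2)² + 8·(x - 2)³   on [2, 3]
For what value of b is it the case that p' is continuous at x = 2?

p_0'(x) = -4 + 12·(x - 1) + 9·(x - 1)², so p_0'(2) = 17. On the right, p_1'(2) = b, so b = 17.

17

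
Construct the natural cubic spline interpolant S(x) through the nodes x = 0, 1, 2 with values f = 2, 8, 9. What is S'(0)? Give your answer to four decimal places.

Put m_i = S'' at the i-th knot. Here h = (1, 1) and Δ = (6, 1), so the interior equations h_(i-1)·m_(i-1) + 2(h_(i-1)+h_i)·m_i + h_i·m_(i+1) = 6(Δ_i − Δ_(i-1)) read
  1·m_0 + 4·m_1 + 1·m_2 = 6(Δ_1 - Δ_0) = -30
Natural end conditions: m_0 = m_2 = 0.
Solving: m_0 = 0, m_1 = -15/2, m_2 = 0.
On [0, 1], S'(x) = b_0 + 2c_0·x + 3d_0·x² with b_0 = Δ_0 - h_0(2m_0 + m_1)/6 = 29/4, c_0 = m_0/2 = 0, d_0 = (m_1 - m_0)/(6h_0) = -5/4. So S'(0) = 29/4.

7.2500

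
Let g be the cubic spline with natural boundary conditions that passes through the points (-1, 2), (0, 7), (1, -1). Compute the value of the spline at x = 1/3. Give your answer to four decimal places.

Write σ_i for g''(x_i). With h_i = 1, 1 and divided differences Δ_i = 5, -8, the continuity of g' gives the tridiagonal system
  1·σ_0 + 4·σ_1 + 1·σ_2 = 6(Δ_1 - Δ_0) = -78
Natural end conditions: σ_0 = σ_2 = 0.
Solving the tridiagonal system: σ_0 = 0, σ_1 = -39/2, σ_2 = 0.
On [0, 1], g(x) = 7 - 3/2·x - 39/4·x² + 13/4·x³.
With x = 1/3: g(1/3) = 299/54.

5.5370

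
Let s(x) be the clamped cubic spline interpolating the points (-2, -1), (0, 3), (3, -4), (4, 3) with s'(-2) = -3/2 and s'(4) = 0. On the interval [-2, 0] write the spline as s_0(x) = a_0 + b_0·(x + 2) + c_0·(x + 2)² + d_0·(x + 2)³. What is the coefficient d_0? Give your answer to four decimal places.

Let m_i = s''(x_i). Step sizes h_i = 2, 3, 1; slopes of the chords Δ_i = (y_(i+1) - y_i)/h_i = 2, -7/3, 7.
  2·m_0 + 10·m_1 + 3·m_2 = 6(Δ_1 - Δ_0) = -26
  3·m_1 + 8·m_2 + 1·m_3 = 6(Δ_2 - Δ_1) = 56
Clamped end conditions give two more equations: 2h_0·m_0 + h_0·m_1 = 6(Δ_0 - s'(-2)) = 21 and h_2·m_2 + 2h_2·m_3 = 6(s'(4) - Δ_2) = -42.
Solving the tridiagonal system: m_0 = 373/39, m_1 = -673/78, m_2 = 535/39, m_3 = -2173/78.
On [-2, 0], with s_0(x) = a_0 + b_0·(x + 2) + c_0·(x + 2)² + d_0·(x + 2)³: c_0 = m_0/2 = 373/78, d_0 = (m_1 - m_0)/(6h_0) = -473/312, b_0 = Δ_0 - h_0(2m_0 + m_1)/6 = -3/2.

-1.5160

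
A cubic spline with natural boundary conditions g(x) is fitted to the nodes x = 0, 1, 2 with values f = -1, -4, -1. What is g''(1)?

9

Put M_i = g'' at the i-th knot. Here h = (1, 1) and Δ = (-3, 3), so the interior equations h_(i-1)·M_(i-1) + 2(h_(i-1)+h_i)·M_i + h_i·M_(i+1) = 6(Δ_i − Δ_(i-1)) read
  1·M_0 + 4·M_1 + 1·M_2 = 6(Δ_1 - Δ_0) = 36
Natural end conditions: M_0 = M_2 = 0.
Solving the tridiagonal system: M_0 = 0, M_1 = 9, M_2 = 0.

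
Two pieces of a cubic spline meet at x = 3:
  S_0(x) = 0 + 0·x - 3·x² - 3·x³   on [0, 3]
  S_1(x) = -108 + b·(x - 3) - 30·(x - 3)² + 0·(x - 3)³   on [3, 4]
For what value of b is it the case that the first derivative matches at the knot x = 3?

-99

S_0'(x) = 0 - 6·x - 9·x², so S_0'(3) = -99. On the right, S_1'(3) = b, so b = -99.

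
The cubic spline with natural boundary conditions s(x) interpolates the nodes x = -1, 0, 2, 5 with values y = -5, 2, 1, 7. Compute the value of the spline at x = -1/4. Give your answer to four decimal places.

With M_i denoting the second derivative at x_i, h_i = 1, 2, 3, and Δ_i = (y_(i+1) − y_i)/h_i = 7, -1/2, 2:
  1·M_0 + 6·M_1 + 2·M_2 = 6(Δ_1 - Δ_0) = -45
  2·M_1 + 10·M_2 + 3·M_3 = 6(Δ_2 - Δ_1) = 15
Natural end conditions: M_0 = M_3 = 0.
Hence M_0 = 0, M_1 = -60/7, M_2 = 45/14, M_3 = 0.
On [-1, 0], s(x) = -5 + 59/7·(x + 1) + 0·(x + 1)² - 10/7·(x + 1)³.
With (x + 1) = 3/4: s(-1/4) = 23/32.

0.7188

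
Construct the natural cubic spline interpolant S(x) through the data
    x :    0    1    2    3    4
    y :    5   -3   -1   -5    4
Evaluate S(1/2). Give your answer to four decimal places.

With m_i denoting the second derivative at x_i, h_i = 1, 1, 1, 1, and Δ_i = (y_(i+1) − y_i)/h_i = -8, 2, -4, 9:
  1·m_0 + 4·m_1 + 1·m_2 = 6(Δ_1 - Δ_0) = 60
  1·m_1 + 4·m_2 + 1·m_3 = 6(Δ_2 - Δ_1) = -36
  1·m_2 + 4·m_3 + 1·m_4 = 6(Δ_3 - Δ_2) = 78
Natural end conditions: m_0 = m_4 = 0.
Solving: m_0 = 0, m_1 = 561/28, m_2 = -141/7, m_3 = 687/28, m_4 = 0.
On [0, 1], S(x) = 5 - 635/56·x + 0·x² + 187/56·x³.
With x = 1/2: S(1/2) = -113/448.

-0.2522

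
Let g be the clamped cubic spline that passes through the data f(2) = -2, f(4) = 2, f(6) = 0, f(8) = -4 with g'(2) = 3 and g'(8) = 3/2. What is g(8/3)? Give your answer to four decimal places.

-0.1778

Let σ_i = g''(x_i). Step sizes h_i = 2, 2, 2; slopes of the chords Δ_i = (y_(i+1) - y_i)/h_i = 2, -1, -2.
  2·σ_0 + 8·σ_1 + 2·σ_2 = 6(Δ_1 - Δ_0) = -18
  2·σ_1 + 8·σ_2 + 2·σ_3 = 6(Δ_2 - Δ_1) = -6
Clamped end conditions give two more equations: 2h_0·σ_0 + h_0·σ_1 = 6(Δ_0 - g'(2)) = -6 and h_2·σ_2 + 2h_2·σ_3 = 6(g'(8) - Δ_2) = 21.
Solving: σ_0 = -7/10, σ_1 = -8/5, σ_2 = -19/10, σ_3 = 31/5.
On [2, 4], g(t) = -2 + 3·(t - 2) - 7/20·(t - 2)² - 3/40·(t - 2)³.
With (t - 2) = 2/3: g(8/3) = -8/45.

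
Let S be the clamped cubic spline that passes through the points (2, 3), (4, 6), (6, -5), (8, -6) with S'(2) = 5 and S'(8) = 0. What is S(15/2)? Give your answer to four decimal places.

-6.1875

Write M_i for S''(x_i). With h_i = 2, 2, 2 and divided differences Δ_i = 3/2, -11/2, -1/2, the continuity of S' gives the tridiagonal system
  2·M_0 + 8·M_1 + 2·M_2 = 6(Δ_1 - Δ_0) = -42
  2·M_1 + 8·M_2 + 2·M_3 = 6(Δ_2 - Δ_1) = 30
Clamped end conditions give two more equations: 2h_0·M_0 + h_0·M_1 = 6(Δ_0 - S'(2)) = -21 and h_2·M_2 + 2h_2·M_3 = 6(S'(8) - Δ_2) = 3.
Solving the tridiagonal system: M_0 = -13/6, M_1 = -37/6, M_2 = 35/6, M_3 = -13/6.
On [6, 8], S(t) = -5 - 11/3·(t - 6) + 35/12·(t - 6)² - 2/3·(t - 6)³.
With (t - 6) = 3/2: S(15/2) = -99/16.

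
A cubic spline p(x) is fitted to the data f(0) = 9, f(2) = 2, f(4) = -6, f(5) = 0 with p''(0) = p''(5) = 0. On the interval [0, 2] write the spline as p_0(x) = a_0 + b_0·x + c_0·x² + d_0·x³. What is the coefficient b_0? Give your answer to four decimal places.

-2.4545

Write σ_i for p''(x_i). With h_i = 2, 2, 1 and divided differences Δ_i = -7/2, -4, 6, the continuity of p' gives the tridiagonal system
  2·σ_0 + 8·σ_1 + 2·σ_2 = 6(Δ_1 - Δ_0) = -3
  2·σ_1 + 6·σ_2 + 1·σ_3 = 6(Δ_2 - Δ_1) = 60
Natural end conditions: σ_0 = σ_3 = 0.
Forward elimination and back-substitution give σ_0 = 0, σ_1 = -69/22, σ_2 = 243/22, σ_3 = 0.
On [0, 2], with p_0(x) = a_0 + b_0·x + c_0·x² + d_0·x³: c_0 = σ_0/2 = 0, d_0 = (σ_1 - σ_0)/(6h_0) = -23/88, b_0 = Δ_0 - h_0(2σ_0 + σ_1)/6 = -27/11.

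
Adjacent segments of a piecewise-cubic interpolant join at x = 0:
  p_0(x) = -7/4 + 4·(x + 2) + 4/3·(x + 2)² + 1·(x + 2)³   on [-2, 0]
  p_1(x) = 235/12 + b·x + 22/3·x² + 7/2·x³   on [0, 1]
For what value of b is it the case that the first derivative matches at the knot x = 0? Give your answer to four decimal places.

21.3333

p_0'(x) = 4 + 8/3·(x + 2) + 3·(x + 2)², so p_0'(0) = 64/3. On the right, p_1'(0) = b, so b = 64/3.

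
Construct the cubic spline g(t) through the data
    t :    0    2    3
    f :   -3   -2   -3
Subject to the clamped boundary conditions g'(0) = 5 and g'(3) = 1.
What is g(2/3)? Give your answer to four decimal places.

With M_i denoting the second derivative at x_i, h_i = 2, 1, and Δ_i = (y_(i+1) − y_i)/h_i = 1/2, -1:
  2·M_0 + 6·M_1 + 1·M_2 = 6(Δ_1 - Δ_0) = -9
Clamped end conditions give two more equations: 2h_0·M_0 + h_0·M_1 = 6(Δ_0 - g'(0)) = -27 and h_1·M_1 + 2h_1·M_2 = 6(g'(3) - Δ_1) = 12.
Hence M_0 = -79/12, M_1 = -1/3, M_2 = 37/6.
On [0, 2], g(t) = -3 + 5·t - 79/24·t² + 25/48·t³.
With t = 2/3: g(2/3) = -79/81.

-0.9753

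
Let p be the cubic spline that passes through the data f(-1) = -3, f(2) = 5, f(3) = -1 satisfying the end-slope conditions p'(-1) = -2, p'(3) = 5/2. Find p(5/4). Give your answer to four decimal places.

Put m_i = p'' at the i-th knot. Here h = (3, 1) and Δ = (8/3, -6), so the interior equations h_(i-1)·m_(i-1) + 2(h_(i-1)+h_i)·m_i + h_i·m_(i+1) = 6(Δ_i − Δ_(i-1)) read
  3·m_0 + 8·m_1 + 1·m_2 = 6(Δ_1 - Δ_0) = -52
Clamped end conditions give two more equations: 2h_0·m_0 + h_0·m_1 = 6(Δ_0 - p'(-1)) = 28 and h_1·m_1 + 2h_1·m_2 = 6(p'(3) - Δ_1) = 51.
Solving the tridiagonal system: m_0 = 295/24, m_1 = -61/4, m_2 = 265/8.
On [-1, 2], p(x) = -3 - 2·(x + 1) + 295/48·(x + 1)² - 661/432·(x + 1)³.
With (x + 1) = 9/4: p(5/4) = 6333/1024.

6.1846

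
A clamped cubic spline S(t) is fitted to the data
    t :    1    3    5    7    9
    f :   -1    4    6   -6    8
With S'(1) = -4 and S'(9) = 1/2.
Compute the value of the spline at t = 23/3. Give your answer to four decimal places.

-1.8519

With σ_i denoting the second derivative at x_i, h_i = 2, 2, 2, 2, and Δ_i = (y_(i+1) − y_i)/h_i = 5/2, 1, -6, 7:
  2·σ_0 + 8·σ_1 + 2·σ_2 = 6(Δ_1 - Δ_0) = -9
  2·σ_1 + 8·σ_2 + 2·σ_3 = 6(Δ_2 - Δ_1) = -42
  2·σ_2 + 8·σ_3 + 2·σ_4 = 6(Δ_3 - Δ_2) = 78
Clamped end conditions give two more equations: 2h_0·σ_0 + h_0·σ_1 = 6(Δ_0 - S'(1)) = 39 and h_3·σ_3 + 2h_3·σ_4 = 6(S'(9) - Δ_3) = -39.
Hence σ_0 = 21/2, σ_1 = -3/2, σ_2 = -9, σ_3 = 33/2, σ_4 = -18.
On [7, 9], S(t) = -6 + 2·(t - 7) + 33/4·(t - 7)² - 23/8·(t - 7)³.
With (t - 7) = 2/3: S(23/3) = -50/27.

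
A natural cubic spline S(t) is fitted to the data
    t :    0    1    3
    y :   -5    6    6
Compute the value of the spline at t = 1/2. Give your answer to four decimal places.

Put M_i = S'' at the i-th knot. Here h = (1, 2) and Δ = (11, 0), so the interior equations h_(i-1)·M_(i-1) + 2(h_(i-1)+h_i)·M_i + h_i·M_(i+1) = 6(Δ_i − Δ_(i-1)) read
  1·M_0 + 6·M_1 + 2·M_2 = 6(Δ_1 - Δ_0) = -66
Natural end conditions: M_0 = M_2 = 0.
Solving: M_0 = 0, M_1 = -11, M_2 = 0.
On [0, 1], S(t) = -5 + 77/6·t + 0·t² - 11/6·t³.
With t = 1/2: S(1/2) = 19/16.

1.1875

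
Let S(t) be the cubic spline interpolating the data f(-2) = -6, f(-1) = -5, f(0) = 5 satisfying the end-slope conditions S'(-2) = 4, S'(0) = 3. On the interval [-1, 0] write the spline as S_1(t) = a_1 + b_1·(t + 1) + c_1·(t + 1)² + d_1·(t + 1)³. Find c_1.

Write M_i for S''(x_i). With h_i = 1, 1 and divided differences Δ_i = 1, 10, the continuity of S' gives the tridiagonal system
  1·M_0 + 4·M_1 + 1·M_2 = 6(Δ_1 - Δ_0) = 54
Clamped end conditions give two more equations: 2h_0·M_0 + h_0·M_1 = 6(Δ_0 - S'(-2)) = -18 and h_1·M_1 + 2h_1·M_2 = 6(S'(0) - Δ_1) = -42.
Hence M_0 = -23, M_1 = 28, M_2 = -35.
On [-1, 0], with S_1(t) = a_1 + b_1·(t + 1) + c_1·(t + 1)² + d_1·(t + 1)³: c_1 = M_1/2 = 14, d_1 = (M_2 - M_1)/(6h_1) = -21/2, b_1 = Δ_1 - h_1(2M_1 + M_2)/6 = 13/2.

14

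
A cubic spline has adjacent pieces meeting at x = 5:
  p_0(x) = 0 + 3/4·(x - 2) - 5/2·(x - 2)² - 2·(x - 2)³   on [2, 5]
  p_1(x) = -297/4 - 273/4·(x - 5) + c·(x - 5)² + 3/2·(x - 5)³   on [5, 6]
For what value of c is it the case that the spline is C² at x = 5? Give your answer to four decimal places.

p_0''(x) = -5 - 12·(x - 2), so p_0''(5) = -41. On the right, p_1''(5) = 2c, so c = -41/2.

-20.5000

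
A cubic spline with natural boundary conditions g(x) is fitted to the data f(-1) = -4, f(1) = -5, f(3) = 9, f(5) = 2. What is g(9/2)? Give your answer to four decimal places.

5.2969

Write m_i for g''(x_i). With h_i = 2, 2, 2 and divided differences Δ_i = -1/2, 7, -7/2, the continuity of g' gives the tridiagonal system
  2·m_0 + 8·m_1 + 2·m_2 = 6(Δ_1 - Δ_0) = 45
  2·m_1 + 8·m_2 + 2·m_3 = 6(Δ_2 - Δ_1) = -63
Natural end conditions: m_0 = m_3 = 0.
Forward elimination and back-substitution give m_0 = 0, m_1 = 81/10, m_2 = -99/10, m_3 = 0.
On [3, 5], g(x) = 9 + 31/10·(x - 3) - 99/20·(x - 3)² + 33/40·(x - 3)³.
With (x - 3) = 3/2: g(9/2) = 339/64.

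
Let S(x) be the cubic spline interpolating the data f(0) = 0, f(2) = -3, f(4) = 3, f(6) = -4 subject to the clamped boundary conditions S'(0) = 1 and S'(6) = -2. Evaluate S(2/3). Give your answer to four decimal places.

Let m_i = S''(x_i). Step sizes h_i = 2, 2, 2; slopes of the chords Δ_i = (y_(i+1) - y_i)/h_i = -3/2, 3, -7/2.
  2·m_0 + 8·m_1 + 2·m_2 = 6(Δ_1 - Δ_0) = 27
  2·m_1 + 8·m_2 + 2·m_3 = 6(Δ_2 - Δ_1) = -39
Clamped end conditions give two more equations: 2h_0·m_0 + h_0·m_1 = 6(Δ_0 - S'(0)) = -15 and h_2·m_2 + 2h_2·m_3 = 6(S'(6) - Δ_2) = 9.
Solving: m_0 = -37/5, m_1 = 73/10, m_2 = -83/10, m_3 = 32/5.
On [0, 2], S(x) = 0 + 1·x - 37/10·x² + 49/40·x³.
With x = 2/3: S(2/3) = -83/135.

-0.6148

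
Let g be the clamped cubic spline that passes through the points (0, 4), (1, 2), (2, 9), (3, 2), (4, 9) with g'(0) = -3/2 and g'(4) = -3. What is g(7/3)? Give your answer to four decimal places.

Put M_i = g'' at the i-th knot. Here h = (1, 1, 1, 1) and Δ = (-2, 7, -7, 7), so the interior equations h_(i-1)·M_(i-1) + 2(h_(i-1)+h_i)·M_i + h_i·M_(i+1) = 6(Δ_i − Δ_(i-1)) read
  1·M_0 + 4·M_1 + 1·M_2 = 6(Δ_1 - Δ_0) = 54
  1·M_1 + 4·M_2 + 1·M_3 = 6(Δ_2 - Δ_1) = -84
  1·M_2 + 4·M_3 + 1·M_4 = 6(Δ_3 - Δ_2) = 84
Clamped end conditions give two more equations: 2h_0·M_0 + h_0·M_1 = 6(Δ_0 - g'(0)) = -3 and h_3·M_3 + 2h_3·M_4 = 6(g'(4) - Δ_3) = -60.
Solving: M_0 = -837/56, M_1 = 753/28, M_2 = -309/8, M_3 = 1221/28, M_4 = -2901/56.
On [2, 3], g(x) = 9 - 39/28·(x - 2) - 309/16·(x - 2)² + 1535/112·(x - 2)³.
With (x - 2) = 1/3: g(7/3) = 10429/1512.

6.8975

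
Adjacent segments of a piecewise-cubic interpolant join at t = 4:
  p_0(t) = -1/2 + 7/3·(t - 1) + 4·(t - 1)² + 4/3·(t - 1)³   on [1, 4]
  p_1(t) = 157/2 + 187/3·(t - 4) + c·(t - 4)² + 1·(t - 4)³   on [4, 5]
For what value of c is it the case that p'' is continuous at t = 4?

p_0''(t) = 8 + 8·(t - 1), so p_0''(4) = 32. On the right, p_1''(4) = 2c, so c = 16.

16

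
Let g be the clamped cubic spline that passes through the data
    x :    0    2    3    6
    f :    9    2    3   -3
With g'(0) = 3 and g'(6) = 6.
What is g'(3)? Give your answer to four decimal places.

0.1071

Let M_i = g''(x_i). Step sizes h_i = 2, 1, 3; slopes of the chords Δ_i = (y_(i+1) - y_i)/h_i = -7/2, 1, -2.
  2·M_0 + 6·M_1 + 1·M_2 = 6(Δ_1 - Δ_0) = 27
  1·M_1 + 8·M_2 + 3·M_3 = 6(Δ_2 - Δ_1) = -18
Clamped end conditions give two more equations: 2h_0·M_0 + h_0·M_1 = 6(Δ_0 - g'(0)) = -39 and h_2·M_2 + 2h_2·M_3 = 6(g'(6) - Δ_2) = 48.
Solving: M_0 = -213/14, M_1 = 153/14, M_2 = -57/7, M_3 = 169/14.
On [3, 6], g'(x) = b_2 + 2c_2·(x - 3) + 3d_2·(x - 3)² with b_2 = Δ_2 - h_2(2M_2 + M_3)/6 = 3/28, c_2 = M_2/2 = -57/14, d_2 = (M_3 - M_2)/(6h_2) = 283/252. So g'(3) = 3/28.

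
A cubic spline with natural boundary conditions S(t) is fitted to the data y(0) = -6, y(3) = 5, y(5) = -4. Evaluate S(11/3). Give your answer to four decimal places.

Put M_i = S'' at the i-th knot. Here h = (3, 2) and Δ = (11/3, -9/2), so the interior equations h_(i-1)·M_(i-1) + 2(h_(i-1)+h_i)·M_i + h_i·M_(i+1) = 6(Δ_i − Δ_(i-1)) read
  3·M_0 + 10·M_1 + 2·M_2 = 6(Δ_1 - Δ_0) = -49
Natural end conditions: M_0 = M_2 = 0.
Hence M_0 = 0, M_1 = -49/10, M_2 = 0.
On [3, 5], S(t) = 5 - 37/30·(t - 3) - 49/20·(t - 3)² + 49/120·(t - 3)³.
With (t - 3) = 2/3: S(11/3) = 260/81.

3.2099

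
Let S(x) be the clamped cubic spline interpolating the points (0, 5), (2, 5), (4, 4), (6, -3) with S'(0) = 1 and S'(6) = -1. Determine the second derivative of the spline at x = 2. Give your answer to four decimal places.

Put M_i = S'' at the i-th knot. Here h = (2, 2, 2) and Δ = (0, -1/2, -7/2), so the interior equations h_(i-1)·M_(i-1) + 2(h_(i-1)+h_i)·M_i + h_i·M_(i+1) = 6(Δ_i − Δ_(i-1)) read
  2·M_0 + 8·M_1 + 2·M_2 = 6(Δ_1 - Δ_0) = -3
  2·M_1 + 8·M_2 + 2·M_3 = 6(Δ_2 - Δ_1) = -18
Clamped end conditions give two more equations: 2h_0·M_0 + h_0·M_1 = 6(Δ_0 - S'(0)) = -6 and h_2·M_2 + 2h_2·M_3 = 6(S'(6) - Δ_2) = 15.
Forward elimination and back-substitution give M_0 = -31/15, M_1 = 17/15, M_2 = -119/30, M_3 = 86/15.

1.1333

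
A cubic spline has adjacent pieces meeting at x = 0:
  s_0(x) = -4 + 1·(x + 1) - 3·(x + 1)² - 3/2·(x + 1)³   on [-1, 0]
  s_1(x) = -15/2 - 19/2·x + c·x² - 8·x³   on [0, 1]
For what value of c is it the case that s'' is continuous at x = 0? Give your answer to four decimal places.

-7.5000

s_0''(x) = -6 - 9·(x + 1), so s_0''(0) = -15. On the right, s_1''(0) = 2c, so c = -15/2.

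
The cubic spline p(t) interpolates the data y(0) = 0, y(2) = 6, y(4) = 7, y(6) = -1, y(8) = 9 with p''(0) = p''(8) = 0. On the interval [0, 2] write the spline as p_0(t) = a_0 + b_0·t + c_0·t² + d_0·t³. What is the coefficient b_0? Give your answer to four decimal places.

3.1875

Put M_i = p'' at the i-th knot. Here h = (2, 2, 2, 2) and Δ = (3, 1/2, -4, 5), so the interior equations h_(i-1)·M_(i-1) + 2(h_(i-1)+h_i)·M_i + h_i·M_(i+1) = 6(Δ_i − Δ_(i-1)) read
  2·M_0 + 8·M_1 + 2·M_2 = 6(Δ_1 - Δ_0) = -15
  2·M_1 + 8·M_2 + 2·M_3 = 6(Δ_2 - Δ_1) = -27
  2·M_2 + 8·M_3 + 2·M_4 = 6(Δ_3 - Δ_2) = 54
Natural end conditions: M_0 = M_4 = 0.
Solving the tridiagonal system: M_0 = 0, M_1 = -9/16, M_2 = -21/4, M_3 = 129/16, M_4 = 0.
On [0, 2], with p_0(t) = a_0 + b_0·t + c_0·t² + d_0·t³: c_0 = M_0/2 = 0, d_0 = (M_1 - M_0)/(6h_0) = -3/64, b_0 = Δ_0 - h_0(2M_0 + M_1)/6 = 51/16.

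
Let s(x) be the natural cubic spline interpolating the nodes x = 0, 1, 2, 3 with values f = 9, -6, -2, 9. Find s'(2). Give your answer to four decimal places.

9.8000

Write M_i for s''(x_i). With h_i = 1, 1, 1 and divided differences Δ_i = -15, 4, 11, the continuity of s' gives the tridiagonal system
  1·M_0 + 4·M_1 + 1·M_2 = 6(Δ_1 - Δ_0) = 114
  1·M_1 + 4·M_2 + 1·M_3 = 6(Δ_2 - Δ_1) = 42
Natural end conditions: M_0 = M_3 = 0.
Forward elimination and back-substitution give M_0 = 0, M_1 = 138/5, M_2 = 18/5, M_3 = 0.
On [2, 3], s'(x) = b_2 + 2c_2·(x - 2) + 3d_2·(x - 2)² with b_2 = Δ_2 - h_2(2M_2 + M_3)/6 = 49/5, c_2 = M_2/2 = 9/5, d_2 = (M_3 - M_2)/(6h_2) = -3/5. So s'(2) = 49/5.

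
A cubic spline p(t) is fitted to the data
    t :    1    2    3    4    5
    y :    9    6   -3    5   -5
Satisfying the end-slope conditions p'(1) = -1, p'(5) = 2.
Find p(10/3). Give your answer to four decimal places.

-0.4087

Write σ_i for p''(x_i). With h_i = 1, 1, 1, 1 and divided differences Δ_i = -3, -9, 8, -10, the continuity of p' gives the tridiagonal system
  1·σ_0 + 4·σ_1 + 1·σ_2 = 6(Δ_1 - Δ_0) = -36
  1·σ_1 + 4·σ_2 + 1·σ_3 = 6(Δ_2 - Δ_1) = 102
  1·σ_2 + 4·σ_3 + 1·σ_4 = 6(Δ_3 - Δ_2) = -108
Clamped end conditions give two more equations: 2h_0·σ_0 + h_0·σ_1 = 6(Δ_0 - p'(1)) = -12 and h_3·σ_3 + 2h_3·σ_4 = 6(p'(5) - Δ_3) = 72.
Solving the tridiagonal system: σ_0 = 129/28, σ_1 = -297/14, σ_2 = 177/4, σ_3 = -753/14, σ_4 = 1761/28.
On [3, 4], p(t) = -3 + 31/14·(t - 3) + 177/8·(t - 3)² - 915/56·(t - 3)³.
With (t - 3) = 1/3: p(10/3) = -103/252.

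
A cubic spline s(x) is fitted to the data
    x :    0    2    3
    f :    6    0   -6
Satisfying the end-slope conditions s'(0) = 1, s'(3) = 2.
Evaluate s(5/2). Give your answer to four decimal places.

-4.2917

With σ_i denoting the second derivative at x_i, h_i = 2, 1, and Δ_i = (y_(i+1) − y_i)/h_i = -3, -6:
  2·σ_0 + 6·σ_1 + 1·σ_2 = 6(Δ_1 - Δ_0) = -18
Clamped end conditions give two more equations: 2h_0·σ_0 + h_0·σ_1 = 6(Δ_0 - s'(0)) = -24 and h_1·σ_1 + 2h_1·σ_2 = 6(s'(3) - Δ_1) = 48.
Forward elimination and back-substitution give σ_0 = -8/3, σ_1 = -20/3, σ_2 = 82/3.
On [2, 3], s(x) = 0 - 25/3·(x - 2) - 10/3·(x - 2)² + 17/3·(x - 2)³.
With (x - 2) = 1/2: s(5/2) = -103/24.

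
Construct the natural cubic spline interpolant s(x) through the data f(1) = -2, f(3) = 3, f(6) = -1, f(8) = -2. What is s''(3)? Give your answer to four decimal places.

-2.6923

Write M_i for s''(x_i). With h_i = 2, 3, 2 and divided differences Δ_i = 5/2, -4/3, -1/2, the continuity of s' gives the tridiagonal system
  2·M_0 + 10·M_1 + 3·M_2 = 6(Δ_1 - Δ_0) = -23
  3·M_1 + 10·M_2 + 2·M_3 = 6(Δ_2 - Δ_1) = 5
Natural end conditions: M_0 = M_3 = 0.
Forward elimination and back-substitution give M_0 = 0, M_1 = -35/13, M_2 = 17/13, M_3 = 0.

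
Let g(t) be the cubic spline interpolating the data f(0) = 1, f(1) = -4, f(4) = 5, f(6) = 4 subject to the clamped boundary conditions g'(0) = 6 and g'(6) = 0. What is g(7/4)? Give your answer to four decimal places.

Write M_i for g''(x_i). With h_i = 1, 3, 2 and divided differences Δ_i = -5, 3, -1/2, the continuity of g' gives the tridiagonal system
  1·M_0 + 8·M_1 + 3·M_2 = 6(Δ_1 - Δ_0) = 48
  3·M_1 + 10·M_2 + 2·M_3 = 6(Δ_2 - Δ_1) = -21
Clamped end conditions give two more equations: 2h_0·M_0 + h_0·M_1 = 6(Δ_0 - g'(0)) = -66 and h_2·M_2 + 2h_2·M_3 = 6(g'(6) - Δ_2) = 3.
Forward elimination and back-substitution give M_0 = -1035/26, M_1 = 177/13, M_2 = -183/26, M_3 = 111/26.
On [1, 4], g(t) = -4 - 369/52·(t - 1) + 177/26·(t - 1)² - 179/156·(t - 1)³.
With (t - 1) = 3/4: g(7/4) = -19891/3328.

-5.9769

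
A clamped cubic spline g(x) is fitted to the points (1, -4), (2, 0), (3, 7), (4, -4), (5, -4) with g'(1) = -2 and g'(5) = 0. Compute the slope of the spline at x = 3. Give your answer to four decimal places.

-3.5714

Write σ_i for g''(x_i). With h_i = 1, 1, 1, 1 and divided differences Δ_i = 4, 7, -11, 0, the continuity of g' gives the tridiagonal system
  1·σ_0 + 4·σ_1 + 1·σ_2 = 6(Δ_1 - Δ_0) = 18
  1·σ_1 + 4·σ_2 + 1·σ_3 = 6(Δ_2 - Δ_1) = -108
  1·σ_2 + 4·σ_3 + 1·σ_4 = 6(Δ_3 - Δ_2) = 66
Clamped end conditions give two more equations: 2h_0·σ_0 + h_0·σ_1 = 6(Δ_0 - g'(1)) = 36 and h_3·σ_3 + 2h_3·σ_4 = 6(g'(5) - Δ_3) = 0.
Solving the tridiagonal system: σ_0 = 89/7, σ_1 = 74/7, σ_2 = -37, σ_3 = 206/7, σ_4 = -103/7.
On [3, 4], g'(x) = b_2 + 2c_2·(x - 3) + 3d_2·(x - 3)² with b_2 = Δ_2 - h_2(2σ_2 + σ_3)/6 = -25/7, c_2 = σ_2/2 = -37/2, d_2 = (σ_3 - σ_2)/(6h_2) = 155/14. So g'(3) = -25/7.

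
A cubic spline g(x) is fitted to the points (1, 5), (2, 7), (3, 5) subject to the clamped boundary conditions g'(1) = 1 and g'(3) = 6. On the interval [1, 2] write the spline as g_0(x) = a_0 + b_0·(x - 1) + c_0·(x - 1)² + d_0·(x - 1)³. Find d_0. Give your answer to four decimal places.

Write σ_i for g''(x_i). With h_i = 1, 1 and divided differences Δ_i = 2, -2, the continuity of g' gives the tridiagonal system
  1·σ_0 + 4·σ_1 + 1·σ_2 = 6(Δ_1 - Δ_0) = -24
Clamped end conditions give two more equations: 2h_0·σ_0 + h_0·σ_1 = 6(Δ_0 - g'(1)) = 6 and h_1·σ_1 + 2h_1·σ_2 = 6(g'(3) - Δ_1) = 48.
Forward elimination and back-substitution give σ_0 = 23/2, σ_1 = -17, σ_2 = 65/2.
On [1, 2], with g_0(x) = a_0 + b_0·(x - 1) + c_0·(x - 1)² + d_0·(x - 1)³: c_0 = σ_0/2 = 23/4, d_0 = (σ_1 - σ_0)/(6h_0) = -19/4, b_0 = Δ_0 - h_0(2σ_0 + σ_1)/6 = 1.

-4.7500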